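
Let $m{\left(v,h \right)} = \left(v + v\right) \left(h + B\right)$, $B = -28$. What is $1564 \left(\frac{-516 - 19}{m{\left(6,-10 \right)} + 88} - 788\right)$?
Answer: $- \frac{4920633}{4} \approx -1.2302 \cdot 10^{6}$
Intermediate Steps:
$m{\left(v,h \right)} = 2 v \left(-28 + h\right)$ ($m{\left(v,h \right)} = \left(v + v\right) \left(h - 28\right) = 2 v \left(-28 + h\right)$)
$1564 \left(\frac{-516 - 19}{m{\left(6,-10 \right)} + 88} - 788\right) = 1564 \left(\frac{-516 - 19}{2 \cdot 6 \left(-28 - 10\right) + 88} - 788\right) = 1564 \left(- \frac{535}{2 \cdot 6 \left(-38\right) + 88} - 788\right) = 1564 \left(- \frac{535}{-456 + 88} - 788\right) = 1564 \left(- \frac{535}{-368} - 788\right) = 1564 \left(\left(-535\right) \left(- \frac{1}{368}\right) - 788\right) = 1564 \left(\frac{535}{368} - 788\right) = 1564 \left(- \frac{289449}{368}\right) = - \frac{4920633}{4}$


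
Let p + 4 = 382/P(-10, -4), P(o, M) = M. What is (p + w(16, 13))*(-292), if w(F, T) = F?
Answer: 24382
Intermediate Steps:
p = -199/2 (p = -4 + 382/(-4) = -4 + 382*(-1/4) = -4 - 191/2 = -199/2 ≈ -99.500)
(p + w(16, 13))*(-292) = (-199/2 + 16)*(-292) = -167/2*(-292) = 24382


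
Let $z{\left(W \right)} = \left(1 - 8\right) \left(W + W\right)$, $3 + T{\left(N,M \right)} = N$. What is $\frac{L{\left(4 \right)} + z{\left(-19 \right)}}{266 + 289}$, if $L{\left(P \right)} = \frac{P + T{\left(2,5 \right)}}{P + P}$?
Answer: $\frac{2131}{4440} \approx 0.47995$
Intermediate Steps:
$T{\left(N,M \right)} = -3 + N$
$L{\left(P \right)} = \frac{-1 + P}{2 P}$ ($L{\left(P \right)} = \frac{P + \left(-3 + 2\right)}{P + P} = \frac{P - 1}{2 P} = \left(-1 + P\right) \frac{1}{2 P} = \frac{-1 + P}{2 P}$)
$z{\left(W \right)} = - 14 W$ ($z{\left(W \right)} = - 7 \cdot 2 W = - 14 W$)
$\frac{L{\left(4 \right)} + z{\left(-19 \right)}}{266 + 289} = \frac{\frac{-1 + 4}{2 \cdot 4} - -266}{266 + 289} = \frac{\frac{1}{2} \cdot \frac{1}{4} \cdot 3 + 266}{555} = \left(\frac{3}{8} + 266\right) \frac{1}{555} = \frac{2131}{8} \cdot \frac{1}{555} = \frac{2131}{4440}$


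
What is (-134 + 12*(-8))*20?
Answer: -4600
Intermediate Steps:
(-134 + 12*(-8))*20 = (-134 - 96)*20 = -230*20 = -4600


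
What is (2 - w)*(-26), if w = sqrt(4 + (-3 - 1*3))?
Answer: -52 + 26*I*sqrt(2) ≈ -52.0 + 36.77*I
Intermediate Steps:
w = I*sqrt(2) (w = sqrt(4 + (-3 - 3)) = sqrt(4 - 6) = sqrt(-2) = I*sqrt(2) ≈ 1.4142*I)
(2 - w)*(-26) = (2 - I*sqrt(2))*(-26) = -52 + 26*I*sqrt(2)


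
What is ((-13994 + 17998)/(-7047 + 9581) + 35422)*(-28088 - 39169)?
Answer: -431229554676/181 ≈ -2.3825e+9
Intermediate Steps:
((-13994 + 17998)/(-7047 + 9581) + 35422)*(-28088 - 39169) = (4004/2534 + 35422)*(-67257) = (4004*(1/2534) + 35422)*(-67257) = (286/181 + 35422)*(-67257) = (6411668/181)*(-67257) = -431229554676/181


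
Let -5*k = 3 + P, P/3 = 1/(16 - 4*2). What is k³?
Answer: -19683/64000 ≈ -0.30755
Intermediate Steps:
P = 3/8 (P = 3/(16 - 4*2) = 3/(16 - 8) = 3/8 ≈ 0.37500)
k = -27/40 (k = -(3 + 3/8)/5 = -⅕*27/8 = -27/40 ≈ -0.67500)
k³ = (-27/40)³ = -19683/64000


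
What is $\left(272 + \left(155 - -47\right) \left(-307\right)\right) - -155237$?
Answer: $93495$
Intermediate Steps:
$\left(272 + \left(155 - -47\right) \left(-307\right)\right) - -155237 = \left(272 + \left(155 + 47\right) \left(-307\right)\right) + 155237 = \left(272 + 202 \left(-307\right)\right) + 155237 = \left(272 - 62014\right) + 155237 = -61742 + 155237 = 93495$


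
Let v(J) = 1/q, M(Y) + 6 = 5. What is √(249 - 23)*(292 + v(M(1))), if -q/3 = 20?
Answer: 17519*√226/60 ≈ 4389.5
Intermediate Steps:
q = -60 (q = -3*20 = -60)
M(Y) = -1 (M(Y) = -6 + 5 = -1)
v(J) = -1/60 (v(J) = 1/(-60) = -1/60)
√(249 - 23)*(292 + v(M(1))) = √(249 - 23)*(292 - 1/60) = √226*(17519/60) = 17519*√226/60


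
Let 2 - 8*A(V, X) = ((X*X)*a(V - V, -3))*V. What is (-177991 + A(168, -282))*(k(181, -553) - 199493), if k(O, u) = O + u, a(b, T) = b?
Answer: 142296484995/4 ≈ 3.5574e+10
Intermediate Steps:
A(V, X) = ¼ (A(V, X) = ¼ - (X*X)*(V - V)*V/8 = ¼ - X²*0*V/8 = ¼ - 0*V = ¼ - ⅛*0 = ¼ + 0 = ¼)
(-177991 + A(168, -282))*(k(181, -553) - 199493) = (-177991 + ¼)*((181 - 553) - 199493) = -711963*(-372 - 199493)/4 = -711963/4*(-199865) = 142296484995/4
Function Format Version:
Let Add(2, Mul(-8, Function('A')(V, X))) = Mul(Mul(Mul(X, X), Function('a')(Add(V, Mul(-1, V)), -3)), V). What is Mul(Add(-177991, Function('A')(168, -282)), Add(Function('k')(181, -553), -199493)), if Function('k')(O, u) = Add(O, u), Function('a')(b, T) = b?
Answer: Rational(142296484995, 4) ≈ 3.5574e+10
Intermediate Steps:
Function('A')(V, X) = Rational(1, 4) (Function('A')(V, X) = Add(Rational(1, 4), Mul(Rational(-1, 8), Mul(Mul(Mul(X, X), Add(V, Mul(-1, V))), V))) = Add(Rational(1, 4), Mul(Rational(-1, 8), Mul(Mul(Pow(X, 2), 0), V))) = Add(Rational(1, 4), Mul(Rational(-1, 8), Mul(0, V))) = Add(Rational(1, 4), Mul(Rational(-1, 8), 0)) = Add(Rational(1, 4), 0) = Rational(1, 4))
Mul(Add(-177991, Function('A')(168, -282)), Add(Function('k')(181, -553), -199493)) = Mul(Add(-177991, Rational(1, 4)), Add(Add(181, -553), -199493)) = Mul(Rational(-711963, 4), Add(-372, -199493)) = Mul(Rational(-711963, 4), -199865) = Rational(142296484995, 4)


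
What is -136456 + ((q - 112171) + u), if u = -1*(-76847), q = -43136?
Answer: -214916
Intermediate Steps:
u = 76847
-136456 + ((q - 112171) + u) = -136456 + ((-43136 - 112171) + 76847) = -136456 + (-155307 + 76847) = -136456 - 78460 = -214916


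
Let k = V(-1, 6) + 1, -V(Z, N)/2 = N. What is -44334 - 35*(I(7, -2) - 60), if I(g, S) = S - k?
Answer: -42549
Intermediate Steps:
V(Z, N) = -2*N
k = -11 (k = -2*6 + 1 = -12 + 1 = -11)
I(g, S) = 11 + S (I(g, S) = S - 1*(-11) = S + 11 = 11 + S)
-44334 - 35*(I(7, -2) - 60) = -44334 - 35*((11 - 2) - 60) = -44334 - 35*(9 - 60) = -44334 - 35*(-51) = -44334 + 1785 = -42549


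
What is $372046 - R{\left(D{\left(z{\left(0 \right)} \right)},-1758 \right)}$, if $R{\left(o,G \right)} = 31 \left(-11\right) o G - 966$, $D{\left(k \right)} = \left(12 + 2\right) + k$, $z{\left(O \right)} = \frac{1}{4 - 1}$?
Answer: $-8219506$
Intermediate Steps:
$z{\left(O \right)} = \frac{1}{3}$
$D{\left(k \right)} = 14 + k$
$R{\left(o,G \right)} = -966 - 341 G o$ ($R{\left(o,G \right)} = - 341 o G - 966 = - 341 G o - 966 = -966 - 341 G o$)
$372046 - R{\left(D{\left(z{\left(0 \right)} \right)},-1758 \right)} = 372046 - \left(-966 - - 599478 \left(14 + \frac{1}{3}\right)\right) = 372046 - \left(-966 - \left(-599478\right) \frac{43}{3}\right) = 372046 - \left(-966 + 8592518\right) = 372046 - 8591552 = -8219506$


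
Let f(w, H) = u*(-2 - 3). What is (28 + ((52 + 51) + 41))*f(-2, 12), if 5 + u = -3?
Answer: 6880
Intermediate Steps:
u = -8 (u = -5 - 3 = -8)
f(w, H) = 40 (f(w, H) = -8*(-2 - 3) = -8*(-5) = 40)
(28 + ((52 + 51) + 41))*f(-2, 12) = (28 + ((52 + 51) + 41))*40 = (28 + (103 + 41))*40 = (28 + 144)*40 = 172*40 = 6880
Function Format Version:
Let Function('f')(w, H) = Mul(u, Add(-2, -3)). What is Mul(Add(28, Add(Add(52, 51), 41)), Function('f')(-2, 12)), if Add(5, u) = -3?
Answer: 6880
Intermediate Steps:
u = -8 (u = Add(-5, -3) = -8)
Function('f')(w, H) = 40 (Function('f')(w, H) = Mul(-8, Add(-2, -3)) = Mul(-8, -5) = 40)
Mul(Add(28, Add(Add(52, 51), 41)), Function('f')(-2, 12)) = Mul(Add(28, Add(Add(52, 51), 41)), 40) = Mul(Add(28, Add(103, 41)), 40) = Mul(Add(28, 144), 40) = Mul(172, 40) = 6880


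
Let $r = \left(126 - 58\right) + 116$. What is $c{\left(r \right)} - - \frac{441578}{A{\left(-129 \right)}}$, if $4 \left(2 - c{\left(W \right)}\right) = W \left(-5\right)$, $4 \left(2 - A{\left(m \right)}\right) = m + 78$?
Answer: $\frac{1780000}{59} \approx 30170.0$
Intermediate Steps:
$A{\left(m \right)} = - \frac{35}{2} - \frac{m}{4}$ ($A{\left(m \right)} = 2 - \frac{m + 78}{4} = 2 - \frac{78 + m}{4} = 2 - \left(\frac{39}{2} + \frac{m}{4}\right) = - \frac{35}{2} - \frac{m}{4}$)
$r = 184$ ($r = 68 + 116 = 184$)
$c{\left(W \right)} = 2 + \frac{5 W}{4}$ ($c{\left(W \right)} = 2 - \frac{W \left(-5\right)}{4} = 2 - \frac{\left(-5\right) W}{4} = 2 + \frac{5 W}{4}$)
$c{\left(r \right)} - - \frac{441578}{A{\left(-129 \right)}} = \left(2 + \frac{5}{4} \cdot 184\right) - - \frac{441578}{- \frac{35}{2} - - \frac{129}{4}} = \left(2 + 230\right) - - \frac{441578}{- \frac{35}{2} + \frac{129}{4}} = 232 - - \frac{441578}{\frac{59}{4}} = 232 - \left(-441578\right) \frac{4}{59} = 232 - - \frac{1766312}{59} = 232 + \frac{1766312}{59} = \frac{1780000}{59}$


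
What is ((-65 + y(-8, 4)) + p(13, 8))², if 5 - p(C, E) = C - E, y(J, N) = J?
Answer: 5329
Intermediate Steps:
p(C, E) = 5 + E - C (p(C, E) = 5 - (C - E) = 5 + (E - C) = 5 + E - C)
((-65 + y(-8, 4)) + p(13, 8))² = ((-65 - 8) + (5 + 8 - 1*13))² = (-73 + (5 + 8 - 13))² = (-73 + 0)² = (-73)² = 5329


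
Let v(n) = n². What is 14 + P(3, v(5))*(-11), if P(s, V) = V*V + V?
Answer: -7136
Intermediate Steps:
P(s, V) = V + V² (P(s, V) = V² + V = V + V²)
14 + P(3, v(5))*(-11) = 14 + (5²*(1 + 5²))*(-11) = 14 + (25*(1 + 25))*(-11) = 14 + (25*26)*(-11) = 14 + 650*(-11) = 14 - 7150 = -7136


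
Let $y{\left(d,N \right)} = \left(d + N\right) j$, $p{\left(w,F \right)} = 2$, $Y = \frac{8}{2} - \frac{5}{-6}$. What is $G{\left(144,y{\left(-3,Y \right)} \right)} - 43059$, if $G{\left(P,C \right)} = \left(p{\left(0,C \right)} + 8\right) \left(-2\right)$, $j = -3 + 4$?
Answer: $-43079$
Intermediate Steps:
$Y = \frac{29}{6}$ ($Y = 8 \cdot \frac{1}{2} - - \frac{5}{6} = 4 + \frac{5}{6} = \frac{29}{6} \approx 4.8333$)
$j = 1$
$y{\left(d,N \right)} = N + d$ ($y{\left(d,N \right)} = \left(d + N\right) 1 = \left(N + d\right) 1 = N + d$)
$G{\left(P,C \right)} = -20$ ($G{\left(P,C \right)} = \left(2 + 8\right) \left(-2\right) = 10 \left(-2\right) = -20$)
$G{\left(144,y{\left(-3,Y \right)} \right)} - 43059 = -20 - 43059 = -43079$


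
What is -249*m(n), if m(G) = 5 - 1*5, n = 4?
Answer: 0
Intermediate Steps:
m(G) = 0 (m(G) = 5 - 5 = 0)
-249*m(n) = -249*0 = 0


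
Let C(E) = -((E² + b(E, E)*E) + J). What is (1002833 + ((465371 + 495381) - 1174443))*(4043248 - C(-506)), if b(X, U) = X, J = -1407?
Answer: 3593684012646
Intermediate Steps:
C(E) = 1407 - 2*E² (C(E) = -((E² + E*E) - 1407) = -((E² + E²) - 1407) = -(2*E² - 1407) = -(-1407 + 2*E²) = 1407 - 2*E²)
(1002833 + ((465371 + 495381) - 1174443))*(4043248 - C(-506)) = (1002833 + ((465371 + 495381) - 1174443))*(4043248 - (1407 - 2*(-506)²)) = (1002833 + (960752 - 1174443))*(4043248 - (1407 - 2*256036)) = (1002833 - 213691)*(4043248 - (1407 - 512072)) = 789142*(4043248 - 1*(-510665)) = 789142*(4043248 + 510665) = 789142*4553913 = 3593684012646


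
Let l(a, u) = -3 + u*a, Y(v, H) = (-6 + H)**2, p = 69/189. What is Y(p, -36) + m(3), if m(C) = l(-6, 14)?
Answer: 1677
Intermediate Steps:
p = 23/63 (p = 69*(1/189) = 23/63 ≈ 0.36508)
l(a, u) = -3 + a*u
m(C) = -87 (m(C) = -3 - 6*14 = -3 - 84 = -87)
Y(p, -36) + m(3) = (-6 - 36)**2 - 87 = (-42)**2 - 87 = 1764 - 87 = 1677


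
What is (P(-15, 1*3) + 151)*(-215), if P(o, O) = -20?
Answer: -28165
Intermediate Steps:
(P(-15, 1*3) + 151)*(-215) = (-20 + 151)*(-215) = 131*(-215) = -28165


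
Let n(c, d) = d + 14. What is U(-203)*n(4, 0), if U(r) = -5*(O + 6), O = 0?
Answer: -420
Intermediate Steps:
n(c, d) = 14 + d
U(r) = -30 (U(r) = -5*(0 + 6) = -5*6 = -30)
U(-203)*n(4, 0) = -30*(14 + 0) = -30*14 = -420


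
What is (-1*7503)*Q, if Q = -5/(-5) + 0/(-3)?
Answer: -7503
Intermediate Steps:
Q = 1 (Q = -5*(-⅕) + 0*(-⅓) = 1 + 0 = 1)
(-1*7503)*Q = -1*7503*1 = -7503*1 = -7503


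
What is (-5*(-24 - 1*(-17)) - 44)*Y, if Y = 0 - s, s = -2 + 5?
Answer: 27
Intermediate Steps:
s = 3
Y = -3 (Y = 0 - 1*3 = 0 - 3 = -3)
(-5*(-24 - 1*(-17)) - 44)*Y = (-5*(-24 - 1*(-17)) - 44)*(-3) = (-5*(-24 + 17) - 44)*(-3) = (-5*(-7) - 44)*(-3) = (35 - 44)*(-3) = -9*(-3) = 27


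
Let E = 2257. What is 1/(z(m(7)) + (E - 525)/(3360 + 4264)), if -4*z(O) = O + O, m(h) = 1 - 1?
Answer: 1906/433 ≈ 4.4018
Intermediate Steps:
m(h) = 0
z(O) = -O/2 (z(O) = -(O + O)/4 = -O/2)
1/(z(m(7)) + (E - 525)/(3360 + 4264)) = 1/(-1/2*0 + (2257 - 525)/(3360 + 4264)) = 1/(0 + 1732/7624) = 1/(0 + 1732*(1/7624)) = 1/(0 + 433/1906) = 1/(433/1906) = 1906/433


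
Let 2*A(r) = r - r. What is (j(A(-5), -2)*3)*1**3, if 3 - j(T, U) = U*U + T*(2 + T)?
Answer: -3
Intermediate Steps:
A(r) = 0 (A(r) = (r - r)/2 = (1/2)*0 = 0)
j(T, U) = 3 - U**2 - T*(2 + T) (j(T, U) = 3 - (U*U + T*(2 + T)) = 3 - (U**2 + T*(2 + T)) = 3 + (-U**2 - T*(2 + T)) = 3 - U**2 - T*(2 + T))
(j(A(-5), -2)*3)*1**3 = ((3 - 1*0**2 - 1*(-2)**2 - 2*0)*3)*1**3 = ((3 - 1*0 - 1*4 + 0)*3)*1 = ((3 + 0 - 4 + 0)*3)*1 = -1*3*1 = -3*1 = -3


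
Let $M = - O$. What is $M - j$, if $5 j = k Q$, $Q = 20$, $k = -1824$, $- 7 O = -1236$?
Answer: $\frac{49836}{7} \approx 7119.4$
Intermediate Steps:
$O = \frac{1236}{7}$ ($O = \left(- \frac{1}{7}\right) \left(-1236\right) = \frac{1236}{7} \approx 176.57$)
$M = - \frac{1236}{7}$ ($M = \left(-1\right) \frac{1236}{7} = - \frac{1236}{7} \approx -176.57$)
$j = -7296$ ($j = \frac{\left(-1824\right) 20}{5} = \frac{1}{5} \left(-36480\right) = -7296$)
$M - j = - \frac{1236}{7} - -7296 = - \frac{1236}{7} + 7296 = \frac{49836}{7}$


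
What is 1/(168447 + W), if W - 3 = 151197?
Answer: 1/319647 ≈ 3.1285e-6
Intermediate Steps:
W = 151200 (W = 3 + 151197 = 151200)
1/(168447 + W) = 1/(168447 + 151200) = 1/319647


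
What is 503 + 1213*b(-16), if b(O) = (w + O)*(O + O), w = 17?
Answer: -38313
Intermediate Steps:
b(O) = 2*O*(17 + O) (b(O) = (17 + O)*(O + O) = (17 + O)*(2*O) = 2*O*(17 + O))
503 + 1213*b(-16) = 503 + 1213*(2*(-16)*(17 - 16)) = 503 + 1213*(2*(-16)*1) = 503 + 1213*(-32) = 503 - 38816 = -38313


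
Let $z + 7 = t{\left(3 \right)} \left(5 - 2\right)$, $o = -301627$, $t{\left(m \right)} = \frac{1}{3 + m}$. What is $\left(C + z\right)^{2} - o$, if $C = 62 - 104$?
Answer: $\frac{1215917}{4} \approx 3.0398 \cdot 10^{5}$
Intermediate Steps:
$C = -42$ ($C = 62 - 104 = -42$)
$z = - \frac{13}{2}$ ($z = -7 + \frac{5 - 2}{3 + 3} = -7 + \frac{1}{6} \cdot 3 = -7 + \frac{1}{2} = - \frac{13}{2} \approx -6.5$)
$\left(C + z\right)^{2} - o = \left(-42 - \frac{13}{2}\right)^{2} - -301627 = \left(- \frac{97}{2}\right)^{2} + 301627 = \frac{9409}{4} + 301627 = \frac{1215917}{4}$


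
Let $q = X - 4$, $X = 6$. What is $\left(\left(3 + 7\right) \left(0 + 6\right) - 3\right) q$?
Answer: $114$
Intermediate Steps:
$q = 2$ ($q = 6 - 4 = 2$)
$\left(\left(3 + 7\right) \left(0 + 6\right) - 3\right) q = \left(\left(3 + 7\right) \left(0 + 6\right) - 3\right) 2 = \left(10 \cdot 6 - 3\right) 2 = \left(60 - 3\right) 2 = 57 \cdot 2 = 114$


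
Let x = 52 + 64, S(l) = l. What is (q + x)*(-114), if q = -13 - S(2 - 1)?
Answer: -11628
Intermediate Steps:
q = -14 (q = -13 - (2 - 1) = -13 - 1*1 = -13 - 1 = -14)
x = 116
(q + x)*(-114) = (-14 + 116)*(-114) = 102*(-114) = -11628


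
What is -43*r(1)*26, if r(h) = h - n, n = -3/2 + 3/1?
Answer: 559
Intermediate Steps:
n = 3/2 (n = -3*1/2 + 3*1 = -3/2 + 3 = 3/2 ≈ 1.5000)
r(h) = -3/2 + h (r(h) = h - 1*3/2 = h - 3/2 = -3/2 + h)
-43*r(1)*26 = -43*(-3/2 + 1)*26 = -43*(-1/2)*26 = (43/2)*26 = 559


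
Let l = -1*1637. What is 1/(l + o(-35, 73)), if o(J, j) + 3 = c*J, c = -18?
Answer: -1/1010 ≈ -0.00099010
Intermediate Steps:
o(J, j) = -3 - 18*J
l = -1637
1/(l + o(-35, 73)) = 1/(-1637 + (-3 - 18*(-35))) = 1/(-1637 + (-3 + 630)) = 1/(-1637 + 627) = 1/(-1010) = -1/1010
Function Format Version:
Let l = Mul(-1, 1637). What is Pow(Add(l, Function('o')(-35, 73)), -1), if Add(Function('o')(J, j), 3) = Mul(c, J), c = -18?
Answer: Rational(-1, 1010) ≈ -0.00099010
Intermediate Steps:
Function('o')(J, j) = Add(-3, Mul(-18, J))
l = -1637
Pow(Add(l, Function('o')(-35, 73)), -1) = Pow(Add(-1637, Add(-3, Mul(-18, -35))), -1) = Pow(Add(-1637, Add(-3, 630)), -1) = Pow(Add(-1637, 627), -1) = Pow(-1010, -1) = Rational(-1, 1010)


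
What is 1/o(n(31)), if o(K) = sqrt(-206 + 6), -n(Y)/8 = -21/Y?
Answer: -I*sqrt(2)/20 ≈ -0.070711*I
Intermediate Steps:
n(Y) = 168/Y (n(Y) = -(-168)/Y = 168/Y)
o(K) = 10*I*sqrt(2) (o(K) = sqrt(-200) = 10*I*sqrt(2))
1/o(n(31)) = 1/(10*I*sqrt(2)) = -I*sqrt(2)/20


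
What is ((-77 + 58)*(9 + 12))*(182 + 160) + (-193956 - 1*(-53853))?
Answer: -276561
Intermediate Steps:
((-77 + 58)*(9 + 12))*(182 + 160) + (-193956 - 1*(-53853)) = -19*21*342 + (-193956 + 53853) = -399*342 - 140103 = -136458 - 140103 = -276561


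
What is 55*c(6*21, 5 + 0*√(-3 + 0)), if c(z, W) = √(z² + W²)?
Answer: 55*√15901 ≈ 6935.5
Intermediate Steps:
c(z, W) = √(W² + z²)
55*c(6*21, 5 + 0*√(-3 + 0)) = 55*√((5 + 0*√(-3 + 0))² + (6*21)²) = 55*√((5 + 0*√(-3))² + 126²) = 55*√((5 + 0*(I*√3))² + 15876) = 55*√((5 + 0)² + 15876) = 55*√(5² + 15876) = 55*√(25 + 15876) = 55*√15901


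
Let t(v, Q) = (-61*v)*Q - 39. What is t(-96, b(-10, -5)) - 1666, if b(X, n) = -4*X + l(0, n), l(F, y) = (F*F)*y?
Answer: 232535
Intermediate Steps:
l(F, y) = y*F² (l(F, y) = F²*y = y*F²)
b(X, n) = -4*X (b(X, n) = -4*X + n*0² = -4*X + n*0 = -4*X + 0 = -4*X)
t(v, Q) = -39 - 61*Q*v (t(v, Q) = -61*Q*v - 39 = -39 - 61*Q*v)
t(-96, b(-10, -5)) - 1666 = (-39 - 61*(-4*(-10))*(-96)) - 1666 = (-39 - 61*40*(-96)) - 1666 = (-39 + 234240) - 1666 = 234201 - 1666 = 232535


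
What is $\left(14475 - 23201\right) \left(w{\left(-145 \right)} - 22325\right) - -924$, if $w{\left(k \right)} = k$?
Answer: $196074144$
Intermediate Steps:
$\left(14475 - 23201\right) \left(w{\left(-145 \right)} - 22325\right) - -924 = \left(14475 - 23201\right) \left(-145 - 22325\right) - -924 = \left(-8726\right) \left(-22470\right) + 924 = 196073220 + 924 = 196074144$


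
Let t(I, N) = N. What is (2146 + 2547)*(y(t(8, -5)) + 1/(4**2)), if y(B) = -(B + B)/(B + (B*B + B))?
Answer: 164255/48 ≈ 3422.0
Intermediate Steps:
y(B) = -2*B/(B**2 + 2*B) (y(B) = -2*B/(B + (B**2 + B)) = -2*B/(B + (B + B**2)) = -2*B/(B**2 + 2*B))
(2146 + 2547)*(y(t(8, -5)) + 1/(4**2)) = (2146 + 2547)*(-2/(2 - 5) + 1/(4**2)) = 4693*(-2/(-3) + 1/16) = 4693*(-2*(-1/3) + 1/16) = 4693*(2/3 + 1/16) = 4693*(35/48) = 164255/48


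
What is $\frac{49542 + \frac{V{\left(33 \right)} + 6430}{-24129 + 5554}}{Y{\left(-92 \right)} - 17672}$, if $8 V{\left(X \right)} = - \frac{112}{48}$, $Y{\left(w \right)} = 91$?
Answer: $- \frac{22085669287}{7837609800} \approx -2.8179$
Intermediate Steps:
$V{\left(X \right)} = - \frac{7}{24}$ ($V{\left(X \right)} = \frac{\left(-112\right) \frac{1}{48}}{8} = \frac{1}{8} \left(- \frac{7}{3}\right) = - \frac{7}{24}$)
$\frac{49542 + \frac{V{\left(33 \right)} + 6430}{-24129 + 5554}}{Y{\left(-92 \right)} - 17672} = \frac{49542 + \frac{- \frac{7}{24} + 6430}{-24129 + 5554}}{91 - 17672} = \frac{49542 + \frac{154313}{24 \left(-18575\right)}}{-17581} = \left(49542 + \frac{154313}{24} \left(- \frac{1}{18575}\right)\right) \left(- \frac{1}{17581}\right) = \left(49542 - \frac{154313}{445800}\right) \left(- \frac{1}{17581}\right) = \frac{22085669287}{445800} \left(- \frac{1}{17581}\right) = - \frac{22085669287}{7837609800}$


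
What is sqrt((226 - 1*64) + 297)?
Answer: 3*sqrt(51) ≈ 21.424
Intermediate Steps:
sqrt((226 - 1*64) + 297) = sqrt((226 - 64) + 297) = sqrt(162 + 297) = sqrt(459) = 3*sqrt(51)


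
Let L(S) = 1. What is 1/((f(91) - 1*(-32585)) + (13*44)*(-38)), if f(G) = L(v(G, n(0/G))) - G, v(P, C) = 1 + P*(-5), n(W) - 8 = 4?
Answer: 1/10759 ≈ 9.2945e-5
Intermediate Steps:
n(W) = 12 (n(W) = 8 + 4 = 12)
v(P, C) = 1 - 5*P
f(G) = 1 - G
1/((f(91) - 1*(-32585)) + (13*44)*(-38)) = 1/(((1 - 1*91) - 1*(-32585)) + (13*44)*(-38)) = 1/(((1 - 91) + 32585) + 572*(-38)) = 1/((-90 + 32585) - 21736) = 1/(32495 - 21736) = 1/10759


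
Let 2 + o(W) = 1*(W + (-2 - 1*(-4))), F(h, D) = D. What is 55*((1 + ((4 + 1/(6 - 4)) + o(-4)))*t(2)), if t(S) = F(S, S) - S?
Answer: 0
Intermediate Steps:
t(S) = 0 (t(S) = S - S = 0)
o(W) = W (o(W) = -2 + 1*(W + (-2 - 1*(-4))) = -2 + 1*(W + (-2 + 4)) = -2 + 1*(W + 2) = -2 + 1*(2 + W) = -2 + (2 + W) = W)
55*((1 + ((4 + 1/(6 - 4)) + o(-4)))*t(2)) = 55*((1 + ((4 + 1/(6 - 4)) - 4))*0) = 55*((1 + ((4 + 1/2) - 4))*0) = 55*((1 + ((4 + ½) - 4))*0) = 55*((1 + (9/2 - 4))*0) = 55*((1 + ½)*0) = 55*((3/2)*0) = 55*0 = 0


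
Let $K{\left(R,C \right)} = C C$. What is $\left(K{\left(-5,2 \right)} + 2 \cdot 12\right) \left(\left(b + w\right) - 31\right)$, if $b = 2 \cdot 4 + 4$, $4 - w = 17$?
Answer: $-896$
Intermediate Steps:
$w = -13$ ($w = 4 - 17 = -13$)
$b = 12$ ($b = 8 + 4 = 12$)
$K{\left(R,C \right)} = C^{2}$
$\left(K{\left(-5,2 \right)} + 2 \cdot 12\right) \left(\left(b + w\right) - 31\right) = \left(2^{2} + 2 \cdot 12\right) \left(\left(12 - 13\right) - 31\right) = \left(4 + 24\right) \left(-1 - 31\right) = 28 \left(-32\right) = -896$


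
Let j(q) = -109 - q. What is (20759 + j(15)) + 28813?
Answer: 49448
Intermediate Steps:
(20759 + j(15)) + 28813 = (20759 + (-109 - 1*15)) + 28813 = (20759 + (-109 - 15)) + 28813 = (20759 - 124) + 28813 = 20635 + 28813 = 49448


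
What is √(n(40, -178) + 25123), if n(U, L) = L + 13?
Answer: √24958 ≈ 157.98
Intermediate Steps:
n(U, L) = 13 + L
√(n(40, -178) + 25123) = √((13 - 178) + 25123) = √(-165 + 25123) = √24958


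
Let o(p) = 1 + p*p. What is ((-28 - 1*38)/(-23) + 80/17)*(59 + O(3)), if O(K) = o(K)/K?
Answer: 32582/69 ≈ 472.20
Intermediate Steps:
o(p) = 1 + p**2
O(K) = (1 + K**2)/K
((-28 - 1*38)/(-23) + 80/17)*(59 + O(3)) = ((-28 - 1*38)/(-23) + 80/17)*(59 + (3 + 1/3)) = ((-28 - 38)*(-1/23) + 80*(1/17))*(59 + (3 + 1/3)) = (-66*(-1/23) + 80/17)*(59 + 10/3) = (66/23 + 80/17)*(187/3) = (2962/391)*(187/3) = 32582/69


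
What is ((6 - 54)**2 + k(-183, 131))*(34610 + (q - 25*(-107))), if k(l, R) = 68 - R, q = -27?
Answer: 83495178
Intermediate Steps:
((6 - 54)**2 + k(-183, 131))*(34610 + (q - 25*(-107))) = ((6 - 54)**2 + (68 - 1*131))*(34610 + (-27 - 25*(-107))) = ((-48)**2 + (68 - 131))*(34610 + (-27 + 2675)) = (2304 - 63)*(34610 + 2648) = 2241*37258 = 83495178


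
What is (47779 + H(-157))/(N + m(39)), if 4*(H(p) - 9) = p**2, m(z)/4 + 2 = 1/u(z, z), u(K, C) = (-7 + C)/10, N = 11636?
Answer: 215801/46517 ≈ 4.6392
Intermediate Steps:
u(K, C) = -7/10 + C/10 (u(K, C) = (-7 + C)*(1/10) = -7/10 + C/10)
m(z) = -8 + 4/(-7/10 + z/10)
H(p) = 9 + p**2/4
(47779 + H(-157))/(N + m(39)) = (47779 + (9 + (1/4)*(-157)**2))/(11636 + 8*(12 - 1*39)/(-7 + 39)) = (47779 + (9 + (1/4)*24649))/(11636 + 8*(12 - 39)/32) = (47779 + (9 + 24649/4))/(11636 + 8*(1/32)*(-27)) = (47779 + 24685/4)/(11636 - 27/4) = 215801/(4*(46517/4)) = (215801/4)*(4/46517) = 215801/46517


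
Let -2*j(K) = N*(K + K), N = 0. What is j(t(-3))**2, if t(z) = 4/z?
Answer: 0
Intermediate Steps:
j(K) = 0 (j(K) = -0*(K + K) = -0*2*K = -1/2*0 = 0)
j(t(-3))**2 = 0**2 = 0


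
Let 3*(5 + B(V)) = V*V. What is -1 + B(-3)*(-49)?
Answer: 97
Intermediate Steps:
B(V) = -5 + V²/3 (B(V) = -5 + (V*V)/3 = -5 + V²/3)
-1 + B(-3)*(-49) = -1 + (-5 + (⅓)*(-3)²)*(-49) = -1 + (-5 + (⅓)*9)*(-49) = -1 + (-5 + 3)*(-49) = -1 - 2*(-49) = -1 + 98 = 97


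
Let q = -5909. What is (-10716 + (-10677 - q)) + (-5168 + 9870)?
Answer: -10782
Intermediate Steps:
(-10716 + (-10677 - q)) + (-5168 + 9870) = (-10716 + (-10677 - 1*(-5909))) + (-5168 + 9870) = (-10716 + (-10677 + 5909)) + 4702 = (-10716 - 4768) + 4702 = -15484 + 4702 = -10782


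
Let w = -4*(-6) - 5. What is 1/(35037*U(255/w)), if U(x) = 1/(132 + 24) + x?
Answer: 988/464812521 ≈ 2.1256e-6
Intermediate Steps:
w = 19 (w = 24 - 5 = 19)
U(x) = 1/156 + x
1/(35037*U(255/w)) = 1/(35037*(1/156 + 255/19)) = 1/(35037*(39799/2964)) = (1/35037)*(2964/39799) = 988/464812521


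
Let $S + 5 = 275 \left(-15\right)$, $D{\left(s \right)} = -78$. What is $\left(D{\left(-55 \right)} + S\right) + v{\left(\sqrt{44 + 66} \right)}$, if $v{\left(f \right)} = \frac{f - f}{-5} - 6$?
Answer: $-4214$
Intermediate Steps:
$S = -4130$ ($S = -5 + 275 \left(-15\right) = -5 - 4125 = -4130$)
$v{\left(f \right)} = -6$ ($v{\left(f \right)} = 0 \left(- \frac{1}{5}\right) - 6 = 0 - 6 = -6$)
$\left(D{\left(-55 \right)} + S\right) + v{\left(\sqrt{44 + 66} \right)} = \left(-78 - 4130\right) - 6 = -4208 - 6 = -4214$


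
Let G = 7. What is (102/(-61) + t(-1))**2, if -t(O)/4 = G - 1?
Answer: 2452356/3721 ≈ 659.06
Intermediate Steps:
t(O) = -24 (t(O) = -4*(7 - 1) = -4*6 = -24)
(102/(-61) + t(-1))**2 = (102/(-61) - 24)**2 = (102*(-1/61) - 24)**2 = (-102/61 - 24)**2 = (-1566/61)**2 = 2452356/3721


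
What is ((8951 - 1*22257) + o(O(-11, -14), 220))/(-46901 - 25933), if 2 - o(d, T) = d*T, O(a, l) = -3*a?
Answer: 10282/36417 ≈ 0.28234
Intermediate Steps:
o(d, T) = 2 - T*d (o(d, T) = 2 - d*T = 2 - T*d)
((8951 - 1*22257) + o(O(-11, -14), 220))/(-46901 - 25933) = ((8951 - 1*22257) + (2 - 1*220*(-3*(-11))))/(-46901 - 25933) = ((8951 - 22257) + (2 - 1*220*33))/(-72834) = (-13306 + (2 - 7260))*(-1/72834) = (-13306 - 7258)*(-1/72834) = -20564*(-1/72834) = 10282/36417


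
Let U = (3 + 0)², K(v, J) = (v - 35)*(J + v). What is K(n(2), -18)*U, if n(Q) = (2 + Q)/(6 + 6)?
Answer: 5512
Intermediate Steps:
n(Q) = ⅙ + Q/12 (n(Q) = (2 + Q)/12 = (2 + Q)*(1/12) = ⅙ + Q/12)
K(v, J) = (-35 + v)*(J + v)
U = 9 (U = 3² = 9)
K(n(2), -18)*U = ((⅙ + (1/12)*2)² - 35*(-18) - 35*(⅙ + (1/12)*2) - 18*(⅙ + (1/12)*2))*9 = ((⅙ + ⅙)² + 630 - 35*(⅙ + ⅙) - 18*(⅙ + ⅙))*9 = ((⅓)² + 630 - 35*⅓ - 18*⅓)*9 = (⅑ + 630 - 35/3 - 6)*9 = (5512/9)*9 = 5512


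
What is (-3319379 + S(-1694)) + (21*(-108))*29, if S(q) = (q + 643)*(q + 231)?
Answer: -1847538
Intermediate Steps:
S(q) = (231 + q)*(643 + q) (S(q) = (643 + q)*(231 + q) = (231 + q)*(643 + q))
(-3319379 + S(-1694)) + (21*(-108))*29 = (-3319379 + (148533 + (-1694)² + 874*(-1694))) + (21*(-108))*29 = (-3319379 + (148533 + 2869636 - 1480556)) - 2268*29 = (-3319379 + 1537613) - 65772 = -1781766 - 65772 = -1847538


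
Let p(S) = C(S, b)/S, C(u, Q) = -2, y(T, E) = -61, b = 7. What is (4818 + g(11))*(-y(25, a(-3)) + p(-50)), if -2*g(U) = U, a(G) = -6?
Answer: 293755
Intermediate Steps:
g(U) = -U/2
p(S) = -2/S
(4818 + g(11))*(-y(25, a(-3)) + p(-50)) = (4818 - ½*11)*(-1*(-61) - 2/(-50)) = (4818 - 11/2)*(61 - 2*(-1/50)) = 9625*(61 + 1/25)/2 = (9625/2)*(1526/25) = 293755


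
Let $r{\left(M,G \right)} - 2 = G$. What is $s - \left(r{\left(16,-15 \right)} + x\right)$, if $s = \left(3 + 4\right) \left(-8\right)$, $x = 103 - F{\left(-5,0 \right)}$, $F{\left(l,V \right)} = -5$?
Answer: $-151$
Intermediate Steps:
$r{\left(M,G \right)} = 2 + G$
$x = 108$ ($x = 103 - -5 = 103 + 5 = 108$)
$s = -56$ ($s = 7 \left(-8\right) = -56$)
$s - \left(r{\left(16,-15 \right)} + x\right) = -56 - \left(\left(2 - 15\right) + 108\right) = -56 - \left(-13 + 108\right) = -56 - 95 = -151$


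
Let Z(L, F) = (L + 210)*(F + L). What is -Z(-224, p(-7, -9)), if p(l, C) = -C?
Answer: -3010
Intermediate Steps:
Z(L, F) = (210 + L)*(F + L)
-Z(-224, p(-7, -9)) = -((-224)² + 210*(-1*(-9)) + 210*(-224) - 1*(-9)*(-224)) = -(50176 + 210*9 - 47040 + 9*(-224)) = -(50176 + 1890 - 47040 - 2016) = -1*3010 = -3010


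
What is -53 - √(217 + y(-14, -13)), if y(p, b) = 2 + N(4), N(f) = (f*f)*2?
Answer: -53 - √251 ≈ -68.843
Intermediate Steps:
N(f) = 2*f² (N(f) = f²*2 = 2*f²)
y(p, b) = 34 (y(p, b) = 2 + 2*4² = 2 + 2*16 = 2 + 32 = 34)
-53 - √(217 + y(-14, -13)) = -53 - √(217 + 34) = -53 - √251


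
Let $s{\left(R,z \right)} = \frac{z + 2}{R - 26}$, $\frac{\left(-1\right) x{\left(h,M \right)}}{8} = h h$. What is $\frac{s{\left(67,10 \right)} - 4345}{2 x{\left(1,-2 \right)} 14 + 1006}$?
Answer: $- \frac{178133}{32062} \approx -5.5559$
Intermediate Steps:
$x{\left(h,M \right)} = - 8 h^{2}$ ($x{\left(h,M \right)} = - 8 h h = - 8 h^{2}$)
$s{\left(R,z \right)} = \frac{2 + z}{-26 + R}$
$\frac{s{\left(67,10 \right)} - 4345}{2 x{\left(1,-2 \right)} 14 + 1006} = \frac{\frac{2 + 10}{-26 + 67} - 4345}{2 \left(- 8 \cdot 1^{2}\right) 14 + 1006} = \frac{\frac{1}{41} \cdot 12 - 4345}{2 \left(\left(-8\right) 1\right) 14 + 1006} = \frac{\frac{1}{41} \cdot 12 - 4345}{2 \left(-8\right) 14 + 1006} = \frac{\frac{12}{41} - 4345}{\left(-16\right) 14 + 1006} = - \frac{178133}{41 \left(-224 + 1006\right)} = - \frac{178133}{41 \cdot 782} = \left(- \frac{178133}{41}\right) \frac{1}{782} = - \frac{178133}{32062}$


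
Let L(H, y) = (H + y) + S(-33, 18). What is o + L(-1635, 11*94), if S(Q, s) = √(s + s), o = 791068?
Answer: 790473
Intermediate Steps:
S(Q, s) = √2*√s (S(Q, s) = √(2*s) = √2*√s)
L(H, y) = 6 + H + y (L(H, y) = (H + y) + √2*√18 = (H + y) + √2*(3*√2) = (H + y) + 6 = 6 + H + y)
o + L(-1635, 11*94) = 791068 + (6 - 1635 + 11*94) = 791068 + (6 - 1635 + 1034) = 791068 - 595 = 790473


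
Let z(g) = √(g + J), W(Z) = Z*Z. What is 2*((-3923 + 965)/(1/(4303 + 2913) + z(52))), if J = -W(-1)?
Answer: 42689856/2655603455 - 308050000896*√51/2655603455 ≈ -828.39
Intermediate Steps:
W(Z) = Z²
J = -1 (J = -1*(-1)² = -1*1 = -1)
z(g) = √(-1 + g) (z(g) = √(g - 1) = √(-1 + g))
2*((-3923 + 965)/(1/(4303 + 2913) + z(52))) = 2*((-3923 + 965)/(1/(4303 + 2913) + √(-1 + 52))) = 2*(-2958/(1/7216 + √51)) = -5916/(1/7216 + √51)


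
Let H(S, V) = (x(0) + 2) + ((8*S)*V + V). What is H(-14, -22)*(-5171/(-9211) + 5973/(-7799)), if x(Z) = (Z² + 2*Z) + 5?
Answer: -3270232966/6530599 ≈ -500.76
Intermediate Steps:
x(Z) = 5 + Z² + 2*Z
H(S, V) = 7 + V + 8*S*V (H(S, V) = ((5 + 0² + 2*0) + 2) + ((8*S)*V + V) = ((5 + 0 + 0) + 2) + (8*S*V + V) = (5 + 2) + (V + 8*S*V) = 7 + (V + 8*S*V) = 7 + V + 8*S*V)
H(-14, -22)*(-5171/(-9211) + 5973/(-7799)) = (7 - 22 + 8*(-14)*(-22))*(-5171/(-9211) + 5973/(-7799)) = (7 - 22 + 2464)*(-5171*(-1/9211) + 5973*(-1/7799)) = 2449*(5171/9211 - 543/709) = 2449*(-1335334/6530599) = -3270232966/6530599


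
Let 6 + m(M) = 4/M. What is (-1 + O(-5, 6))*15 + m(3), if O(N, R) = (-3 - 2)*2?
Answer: -509/3 ≈ -169.67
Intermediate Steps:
O(N, R) = -10 (O(N, R) = -5*2 = -10)
m(M) = -6 + 4/M
(-1 + O(-5, 6))*15 + m(3) = (-1 - 10)*15 + (-6 + 4/3) = -11*15 + (-6 + 4*(1/3)) = -165 + (-6 + 4/3) = -165 - 14/3 = -509/3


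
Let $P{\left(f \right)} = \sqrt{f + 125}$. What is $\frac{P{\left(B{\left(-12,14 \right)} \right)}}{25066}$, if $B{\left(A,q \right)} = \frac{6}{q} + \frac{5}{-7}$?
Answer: $\frac{3 \sqrt{679}}{175462} \approx 0.00044553$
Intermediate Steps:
$B{\left(A,q \right)} = - \frac{5}{7} + \frac{6}{q}$ ($B{\left(A,q \right)} = \frac{6}{q} + 5 \left(- \frac{1}{7}\right) = \frac{6}{q} - \frac{5}{7} = - \frac{5}{7} + \frac{6}{q}$)
$P{\left(f \right)} = \sqrt{125 + f}$
$\frac{P{\left(B{\left(-12,14 \right)} \right)}}{25066} = \frac{\sqrt{125 - \left(\frac{5}{7} - \frac{6}{14}\right)}}{25066} = \sqrt{125 + \left(- \frac{5}{7} + 6 \cdot \frac{1}{14}\right)} \frac{1}{25066} = \sqrt{125 + \left(- \frac{5}{7} + \frac{3}{7}\right)} \frac{1}{25066} = \sqrt{125 - \frac{2}{7}} \cdot \frac{1}{25066} = \sqrt{\frac{873}{7}} \cdot \frac{1}{25066} = \frac{3 \sqrt{679}}{7} \cdot \frac{1}{25066} = \frac{3 \sqrt{679}}{175462}$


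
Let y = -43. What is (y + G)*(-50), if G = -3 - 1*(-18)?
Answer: 1400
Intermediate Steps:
G = 15 (G = -3 + 18 = 15)
(y + G)*(-50) = (-43 + 15)*(-50) = -28*(-50) = 1400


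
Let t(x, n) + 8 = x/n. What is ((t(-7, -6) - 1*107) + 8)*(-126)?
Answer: 13335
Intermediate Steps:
t(x, n) = -8 + x/n
((t(-7, -6) - 1*107) + 8)*(-126) = (((-8 - 7/(-6)) - 1*107) + 8)*(-126) = (((-8 - 7*(-1/6)) - 107) + 8)*(-126) = (((-8 + 7/6) - 107) + 8)*(-126) = ((-41/6 - 107) + 8)*(-126) = (-683/6 + 8)*(-126) = -635/6*(-126) = 13335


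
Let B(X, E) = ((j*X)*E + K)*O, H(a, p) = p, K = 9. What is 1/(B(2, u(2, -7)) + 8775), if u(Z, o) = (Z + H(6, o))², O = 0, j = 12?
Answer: 1/8775 ≈ 0.00011396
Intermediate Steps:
u(Z, o) = (Z + o)²
B(X, E) = 0 (B(X, E) = ((12*X)*E + 9)*0 = (12*E*X + 9)*0 = (9 + 12*E*X)*0 = 0)
1/(B(2, u(2, -7)) + 8775) = 1/(0 + 8775) = 1/8775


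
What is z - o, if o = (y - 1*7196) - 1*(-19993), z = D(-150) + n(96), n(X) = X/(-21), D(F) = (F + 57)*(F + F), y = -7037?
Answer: 154948/7 ≈ 22135.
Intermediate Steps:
D(F) = 2*F*(57 + F) (D(F) = (57 + F)*(2*F) = 2*F*(57 + F))
n(X) = -X/21 (n(X) = X*(-1/21) = -X/21)
z = 195268/7 (z = 2*(-150)*(57 - 150) - 1/21*96 = 2*(-150)*(-93) - 32/7 = 27900 - 32/7 = 195268/7 ≈ 27895.)
o = 5760 (o = (-7037 - 1*7196) - 1*(-19993) = (-7037 - 7196) + 19993 = -14233 + 19993 = 5760)
z - o = 195268/7 - 1*5760 = 195268/7 - 5760 = 154948/7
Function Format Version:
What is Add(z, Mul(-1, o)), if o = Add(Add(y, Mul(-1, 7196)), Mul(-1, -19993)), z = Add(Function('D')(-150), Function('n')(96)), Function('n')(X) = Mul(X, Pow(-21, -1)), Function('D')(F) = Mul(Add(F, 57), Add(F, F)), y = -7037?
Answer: Rational(154948, 7) ≈ 22135.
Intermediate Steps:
Function('D')(F) = Mul(2, F, Add(57, F)) (Function('D')(F) = Mul(Add(57, F), Mul(2, F)) = Mul(2, F, Add(57, F)))
Function('n')(X) = Mul(Rational(-1, 21), X) (Function('n')(X) = Mul(X, Rational(-1, 21)) = Mul(Rational(-1, 21), X))
z = Rational(195268, 7) (z = Add(Mul(2, -150, Add(57, -150)), Mul(Rational(-1, 21), 96)) = Add(Mul(2, -150, -93), Rational(-32, 7)) = Add(27900, Rational(-32, 7)) = Rational(195268, 7) ≈ 27895.)
o = 5760 (o = Add(Add(-7037, Mul(-1, 7196)), Mul(-1, -19993)) = Add(Add(-7037, -7196), 19993) = Add(-14233, 19993) = 5760)
Add(z, Mul(-1, o)) = Add(Rational(195268, 7), Mul(-1, 5760)) = Add(Rational(195268, 7), -5760) = Rational(154948, 7)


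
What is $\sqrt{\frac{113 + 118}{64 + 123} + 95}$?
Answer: $\frac{2 \sqrt{6953}}{17} \approx 9.81$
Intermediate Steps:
$\sqrt{\frac{113 + 118}{64 + 123} + 95} = \sqrt{\frac{231}{187} + 95} = \sqrt{231 \cdot \frac{1}{187} + 95} = \sqrt{\frac{21}{17} + 95} = \sqrt{\frac{1636}{17}} = \frac{2 \sqrt{6953}}{17}$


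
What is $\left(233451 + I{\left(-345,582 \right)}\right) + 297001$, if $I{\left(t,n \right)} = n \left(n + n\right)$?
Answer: $1207900$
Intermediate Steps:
$I{\left(t,n \right)} = 2 n^{2}$ ($I{\left(t,n \right)} = n 2 n = 2 n^{2}$)
$\left(233451 + I{\left(-345,582 \right)}\right) + 297001 = \left(233451 + 2 \cdot 582^{2}\right) + 297001 = \left(233451 + 2 \cdot 338724\right) + 297001 = \left(233451 + 677448\right) + 297001 = 910899 + 297001 = 1207900$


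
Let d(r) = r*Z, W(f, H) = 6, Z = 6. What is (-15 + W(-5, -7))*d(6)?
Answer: -324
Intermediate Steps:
d(r) = 6*r (d(r) = r*6 = 6*r)
(-15 + W(-5, -7))*d(6) = (-15 + 6)*(6*6) = -9*36 = -324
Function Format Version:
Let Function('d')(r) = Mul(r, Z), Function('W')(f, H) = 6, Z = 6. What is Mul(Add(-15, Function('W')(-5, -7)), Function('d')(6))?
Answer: -324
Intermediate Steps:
Function('d')(r) = Mul(6, r) (Function('d')(r) = Mul(r, 6) = Mul(6, r))
Mul(Add(-15, Function('W')(-5, -7)), Function('d')(6)) = Mul(Add(-15, 6), Mul(6, 6)) = Mul(-9, 36) = -324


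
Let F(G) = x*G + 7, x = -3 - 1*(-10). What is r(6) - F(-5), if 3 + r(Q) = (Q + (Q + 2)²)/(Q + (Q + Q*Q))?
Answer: 635/24 ≈ 26.458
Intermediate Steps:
x = 7 (x = -3 + 10 = 7)
F(G) = 7 + 7*G (F(G) = 7*G + 7 = 7 + 7*G)
r(Q) = -3 + (Q + (2 + Q)²)/(Q² + 2*Q) (r(Q) = -3 + (Q + (Q + 2)²)/(Q + (Q + Q*Q)) = -3 + (Q + (2 + Q)²)/(Q + (Q + Q²)) = -3 + (Q + (2 + Q)²)/(Q² + 2*Q))
r(6) - F(-5) = (4 - 1*6 - 2*6²)/(6*(2 + 6)) - (7 + 7*(-5)) = (⅙)*(4 - 6 - 2*36)/8 - (7 - 35) = (⅙)*(⅛)*(4 - 6 - 72) - 1*(-28) = (⅙)*(⅛)*(-74) + 28 = -37/24 + 28 = 635/24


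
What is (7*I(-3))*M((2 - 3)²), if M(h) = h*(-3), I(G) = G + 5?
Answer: -42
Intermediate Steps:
I(G) = 5 + G
M(h) = -3*h
(7*I(-3))*M((2 - 3)²) = (7*(5 - 3))*(-3*(2 - 3)²) = (7*2)*(-3*(-1)²) = 14*(-3*1) = 14*(-3) = -42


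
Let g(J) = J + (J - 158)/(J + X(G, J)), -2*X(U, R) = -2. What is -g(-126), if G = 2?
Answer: 15466/125 ≈ 123.73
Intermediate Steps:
X(U, R) = 1 (X(U, R) = -½*(-2) = 1)
g(J) = J + (-158 + J)/(1 + J) (g(J) = J + (J - 158)/(J + 1) = J + (-158 + J)/(1 + J))
-g(-126) = -(-158 + (-126)² + 2*(-126))/(1 - 126) = -(-158 + 15876 - 252)/(-125) = -(-1)*15466/125 = -1*(-15466/125) = 15466/125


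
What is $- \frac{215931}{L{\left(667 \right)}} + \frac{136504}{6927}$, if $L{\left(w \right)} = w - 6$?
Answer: $- \frac{1405524893}{4578747} \approx -306.97$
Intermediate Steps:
$L{\left(w \right)} = -6 + w$ ($L{\left(w \right)} = w - 6 = -6 + w$)
$- \frac{215931}{L{\left(667 \right)}} + \frac{136504}{6927} = - \frac{215931}{-6 + 667} + \frac{136504}{6927} = - \frac{215931}{661} + 136504 \cdot \frac{1}{6927} = \left(-215931\right) \frac{1}{661} + \frac{136504}{6927} = - \frac{215931}{661} + \frac{136504}{6927} = - \frac{1405524893}{4578747}$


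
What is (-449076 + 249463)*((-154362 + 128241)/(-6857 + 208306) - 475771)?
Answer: 19131632179717900/201449 ≈ 9.4970e+10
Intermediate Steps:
(-449076 + 249463)*((-154362 + 128241)/(-6857 + 208306) - 475771) = -199613*(-26121/201449 - 475771) = -199613*(-95843618300/201449) = 19131632179717900/201449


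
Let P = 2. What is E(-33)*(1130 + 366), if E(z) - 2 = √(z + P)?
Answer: 2992 + 1496*I*√31 ≈ 2992.0 + 8329.4*I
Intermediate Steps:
E(z) = 2 + √(2 + z) (E(z) = 2 + √(z + 2) = 2 + √(2 + z))
E(-33)*(1130 + 366) = (2 + √(2 - 33))*(1130 + 366) = (2 + √(-31))*1496 = (2 + I*√31)*1496 = 2992 + 1496*I*√31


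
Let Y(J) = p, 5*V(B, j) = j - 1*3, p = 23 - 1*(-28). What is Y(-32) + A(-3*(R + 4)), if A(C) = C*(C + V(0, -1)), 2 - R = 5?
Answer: 312/5 ≈ 62.400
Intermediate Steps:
R = -3 (R = 2 - 1*5 = 2 - 5 = -3)
p = 51 (p = 23 + 28 = 51)
V(B, j) = -⅗ + j/5 (V(B, j) = (j - 1*3)/5 = (j - 3)/5 = (-3 + j)/5 = -⅗ + j/5)
Y(J) = 51
A(C) = C*(-⅘ + C) (A(C) = C*(C + (-⅗ + (⅕)*(-1))) = C*(C + (-⅗ - ⅕)) = C*(C - ⅘) = C*(-⅘ + C))
Y(-32) + A(-3*(R + 4)) = 51 + (-3*(-3 + 4))*(-4 + 5*(-3*(-3 + 4)))/5 = 51 + (-3*1)*(-4 + 5*(-3*1))/5 = 51 + (⅕)*(-3)*(-4 + 5*(-3)) = 51 + (⅕)*(-3)*(-4 - 15) = 51 + (⅕)*(-3)*(-19) = 51 + 57/5 = 312/5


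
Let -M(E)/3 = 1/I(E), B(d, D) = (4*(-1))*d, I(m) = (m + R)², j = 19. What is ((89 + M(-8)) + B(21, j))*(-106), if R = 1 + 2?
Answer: -12932/25 ≈ -517.28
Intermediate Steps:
R = 3
I(m) = (3 + m)² (I(m) = (m + 3)² = (3 + m)²)
B(d, D) = -4*d
M(E) = -3/(3 + E)²
((89 + M(-8)) + B(21, j))*(-106) = ((89 - 3/(3 - 8)²) - 4*21)*(-106) = ((89 - 3/(-5)²) - 84)*(-106) = ((89 - 3*1/25) - 84)*(-106) = ((89 - 3/25) - 84)*(-106) = (2222/25 - 84)*(-106) = (122/25)*(-106) = -12932/25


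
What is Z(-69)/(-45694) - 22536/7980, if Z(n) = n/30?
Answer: -34324721/12154604 ≈ -2.8240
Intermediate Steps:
Z(n) = n/30 (Z(n) = n*(1/30) = n/30)
Z(-69)/(-45694) - 22536/7980 = ((1/30)*(-69))/(-45694) - 22536/7980 = -23/10*(-1/45694) - 22536*1/7980 = 23/456940 - 1878/665 = -34324721/12154604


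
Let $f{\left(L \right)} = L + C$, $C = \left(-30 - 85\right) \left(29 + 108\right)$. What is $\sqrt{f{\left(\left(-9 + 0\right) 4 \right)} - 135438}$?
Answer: $i \sqrt{151229} \approx 388.88 i$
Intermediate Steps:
$C = -15755$ ($C = \left(-115\right) 137 = -15755$)
$f{\left(L \right)} = -15755 + L$ ($f{\left(L \right)} = L - 15755 = -15755 + L$)
$\sqrt{f{\left(\left(-9 + 0\right) 4 \right)} - 135438} = \sqrt{\left(-15755 + \left(-9 + 0\right) 4\right) - 135438} = \sqrt{\left(-15755 - 36\right) - 135438} = \sqrt{-15791 - 135438} = \sqrt{-151229} = i \sqrt{151229}$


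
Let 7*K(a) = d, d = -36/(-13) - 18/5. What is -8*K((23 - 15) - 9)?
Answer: 432/455 ≈ 0.94945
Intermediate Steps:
d = -54/65 (d = -36*(-1/13) - 18*1/5 = 36/13 - 18/5 = -54/65 ≈ -0.83077)
K(a) = -54/455 (K(a) = (1/7)*(-54/65) = -54/455)
-8*K((23 - 15) - 9) = -8*(-54/455) = 432/455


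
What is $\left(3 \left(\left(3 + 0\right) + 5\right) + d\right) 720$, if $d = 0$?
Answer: $17280$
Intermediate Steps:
$\left(3 \left(\left(3 + 0\right) + 5\right) + d\right) 720 = \left(3 \left(\left(3 + 0\right) + 5\right) + 0\right) 720 = \left(3 \left(3 + 5\right) + 0\right) 720 = \left(3 \cdot 8 + 0\right) 720 = \left(24 + 0\right) 720 = 24 \cdot 720 = 17280$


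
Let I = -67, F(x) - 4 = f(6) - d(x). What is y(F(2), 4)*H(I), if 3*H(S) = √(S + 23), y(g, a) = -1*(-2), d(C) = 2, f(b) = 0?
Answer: 4*I*√11/3 ≈ 4.4222*I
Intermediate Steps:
F(x) = 2 (F(x) = 4 + (0 - 1*2) = 4 + (0 - 2) = 4 - 2 = 2)
y(g, a) = 2
H(S) = √(23 + S)/3 (H(S) = √(S + 23)/3 = √(23 + S)/3)
y(F(2), 4)*H(I) = 2*(√(23 - 67)/3) = 2*(√(-44)/3) = 2*((2*I*√11)/3) = 2*(2*I*√11/3) = 4*I*√11/3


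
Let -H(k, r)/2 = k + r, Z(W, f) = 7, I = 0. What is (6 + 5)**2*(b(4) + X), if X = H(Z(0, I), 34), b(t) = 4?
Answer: -9438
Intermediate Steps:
H(k, r) = -2*k - 2*r (H(k, r) = -2*(k + r) = -2*k - 2*r)
X = -82 (X = -2*7 - 2*34 = -14 - 68 = -82)
(6 + 5)**2*(b(4) + X) = (6 + 5)**2*(4 - 82) = 11**2*(-78) = 121*(-78) = -9438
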